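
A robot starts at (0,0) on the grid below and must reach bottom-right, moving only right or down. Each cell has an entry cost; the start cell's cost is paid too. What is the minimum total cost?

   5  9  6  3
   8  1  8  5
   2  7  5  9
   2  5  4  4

Path (0,0) → (1,0) → (2,0) → (3,0) → (3,1) → (3,2) → (3,3): 5 + 8 + 2 + 2 + 5 + 4 + 4 = 30.

30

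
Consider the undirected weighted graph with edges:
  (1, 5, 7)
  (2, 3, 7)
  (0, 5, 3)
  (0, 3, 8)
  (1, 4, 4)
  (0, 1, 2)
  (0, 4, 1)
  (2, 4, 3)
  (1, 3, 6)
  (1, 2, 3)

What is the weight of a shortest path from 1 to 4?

3

Comparing a few candidate routes:
1 - 0 - 4: 2 + 1 = 3
1 - 5 - 0 - 4: 7 + 3 + 1 = 11
1 - 3 - 0 - 4: 6 + 8 + 1 = 15
1 - 2 - 4: 3 + 3 = 6
1 - 4: 4
Best route has total 3.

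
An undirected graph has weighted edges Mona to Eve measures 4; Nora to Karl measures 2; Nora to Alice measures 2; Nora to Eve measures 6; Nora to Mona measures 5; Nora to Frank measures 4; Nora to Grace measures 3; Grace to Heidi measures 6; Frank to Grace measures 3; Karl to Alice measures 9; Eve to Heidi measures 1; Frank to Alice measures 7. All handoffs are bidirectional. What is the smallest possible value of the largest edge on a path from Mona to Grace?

Checking several routes:
Mona - Nora - Grace: max(5, 3) = 5
Mona - Eve - Heidi - Grace: max(4, 1, 6) = 6
Mona - Nora - Frank - Grace: max(5, 4, 3) = 5
Smallest bottleneck: 5.

5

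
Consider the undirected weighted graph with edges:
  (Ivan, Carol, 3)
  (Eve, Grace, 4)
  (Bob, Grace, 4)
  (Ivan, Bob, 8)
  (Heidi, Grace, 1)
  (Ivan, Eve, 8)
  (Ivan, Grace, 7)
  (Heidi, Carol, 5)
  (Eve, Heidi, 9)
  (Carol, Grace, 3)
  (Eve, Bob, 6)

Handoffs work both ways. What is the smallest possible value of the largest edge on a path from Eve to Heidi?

A few of the Eve→Heidi routes:
Eve→Bob→Grace→Heidi: max(6, 4, 1) = 6
Eve→Grace→Heidi: max(4, 1) = 4
Eve→Bob→Grace→Carol→Heidi: max(6, 4, 3, 5) = 6
Eve→Grace→Carol→Heidi: max(4, 3, 5) = 5
Eve→Grace→Ivan→Carol→Heidi: max(4, 7, 3, 5) = 7
Best route has worst link 4.

4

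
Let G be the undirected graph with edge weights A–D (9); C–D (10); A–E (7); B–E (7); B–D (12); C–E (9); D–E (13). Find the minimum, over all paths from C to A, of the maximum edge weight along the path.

Some routes from C to A:
C → E → B → D → A: max(9, 7, 12, 9) = 12
C → D → A: max(10, 9) = 10
C → D → B → E → A: max(10, 12, 7, 7) = 12
C → E → A: max(9, 7) = 9
Smallest bottleneck: 9.

9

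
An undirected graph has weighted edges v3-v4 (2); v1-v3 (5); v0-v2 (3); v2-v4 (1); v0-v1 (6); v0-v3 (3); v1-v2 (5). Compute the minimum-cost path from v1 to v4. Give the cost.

A few of the v1→v4 routes:
v1-v3-v4: 5 + 2 = 7
v1-v0-v3-v4: 6 + 3 + 2 = 11
v1-v0-v2-v4: 6 + 3 + 1 = 10
v1-v2-v4: 5 + 1 = 6
Best route has total 6.

6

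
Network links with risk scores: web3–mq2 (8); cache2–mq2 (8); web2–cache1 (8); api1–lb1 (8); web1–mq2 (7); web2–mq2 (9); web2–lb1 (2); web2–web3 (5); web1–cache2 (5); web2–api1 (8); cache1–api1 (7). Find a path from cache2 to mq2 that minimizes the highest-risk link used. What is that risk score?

7

Paths from cache2 to mq2:
cache2 - web1 - mq2: max(5, 7) = 7
cache2 - mq2: max(8) = 8
The minimum achievable maximum is 7.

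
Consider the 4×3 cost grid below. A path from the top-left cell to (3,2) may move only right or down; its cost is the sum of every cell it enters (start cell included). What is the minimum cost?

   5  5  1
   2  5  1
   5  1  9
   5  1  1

Cheapest: [0,0] -> [1,0] -> [1,1] -> [2,1] -> [3,1] -> [3,2]
  5 + 2 + 5 + 1 + 1 + 1 = 15
(Top row then right column would cost 22.)

15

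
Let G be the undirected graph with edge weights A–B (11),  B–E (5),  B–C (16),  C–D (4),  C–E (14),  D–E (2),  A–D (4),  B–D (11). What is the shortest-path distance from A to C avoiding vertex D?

27

Candidate routes:
A→B→C: 11 + 16 = 27
A→B→E→C: 11 + 5 + 14 = 30
Best route has total 27.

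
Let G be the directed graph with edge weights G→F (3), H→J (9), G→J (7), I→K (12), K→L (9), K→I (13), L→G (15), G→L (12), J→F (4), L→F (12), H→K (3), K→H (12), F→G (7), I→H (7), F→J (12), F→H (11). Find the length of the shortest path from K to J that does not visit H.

Candidate routes:
K→L→F→J: 9 + 12 + 12 = 33
K→L→G→F→J: 9 + 15 + 3 + 12 = 39
K→L→G→J: 9 + 15 + 7 = 31
K→L→F→G→J: 9 + 12 + 7 + 7 = 35
The minimum is 31.

31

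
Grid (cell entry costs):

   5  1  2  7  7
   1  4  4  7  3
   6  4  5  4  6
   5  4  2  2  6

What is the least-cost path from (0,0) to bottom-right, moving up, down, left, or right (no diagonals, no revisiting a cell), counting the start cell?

27

Path (0,0) -> (0,1) -> (0,2) -> (1,2) -> (2,2) -> (3,2) -> (3,3) -> (3,4): 5 + 1 + 2 + 4 + 5 + 2 + 2 + 6 = 27.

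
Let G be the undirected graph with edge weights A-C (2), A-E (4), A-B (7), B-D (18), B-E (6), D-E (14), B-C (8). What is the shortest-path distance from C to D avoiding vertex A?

26

Routes from C to D avoiding A:
C - B - E - D: 8 + 6 + 14 = 28
C - B - D: 8 + 18 = 26
Best route has total 26.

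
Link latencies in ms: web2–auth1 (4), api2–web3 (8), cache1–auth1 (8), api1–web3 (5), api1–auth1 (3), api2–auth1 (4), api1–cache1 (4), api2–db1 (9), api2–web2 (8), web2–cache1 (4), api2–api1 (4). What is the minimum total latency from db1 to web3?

17

Comparing a few candidate routes:
db1 -> api2 -> web2 -> auth1 -> api1 -> web3: 9 + 8 + 4 + 3 + 5 = 29
db1 -> api2 -> web2 -> cache1 -> api1 -> web3: 9 + 8 + 4 + 4 + 5 = 30
db1 -> api2 -> api1 -> web3: 9 + 4 + 5 = 18
db1 -> api2 -> web3: 9 + 8 = 17
db1 -> api2 -> auth1 -> api1 -> web3: 9 + 4 + 3 + 5 = 21
The minimum is 17 ms.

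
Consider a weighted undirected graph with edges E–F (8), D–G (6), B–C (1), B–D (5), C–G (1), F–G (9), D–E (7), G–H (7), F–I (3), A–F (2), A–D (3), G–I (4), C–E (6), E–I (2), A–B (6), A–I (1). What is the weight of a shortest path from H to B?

Some routes from H to B:
H-G-I-A-B: 7 + 4 + 1 + 6 = 18
H-G-C-B: 7 + 1 + 1 = 9
H-G-D-B: 7 + 6 + 5 = 18
Best route has total 9.

9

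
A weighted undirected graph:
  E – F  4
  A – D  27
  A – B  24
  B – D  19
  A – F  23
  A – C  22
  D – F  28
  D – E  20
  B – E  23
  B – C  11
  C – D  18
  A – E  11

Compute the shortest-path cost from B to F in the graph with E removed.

47

A few of the B→F routes:
B -> C -> D -> F: 11 + 18 + 28 = 57
B -> D -> A -> F: 19 + 27 + 23 = 69
B -> A -> F: 24 + 23 = 47
B -> D -> F: 19 + 28 = 47
B -> C -> A -> F: 11 + 22 + 23 = 56
B -> A -> D -> F: 24 + 27 + 28 = 79
The minimum is 47.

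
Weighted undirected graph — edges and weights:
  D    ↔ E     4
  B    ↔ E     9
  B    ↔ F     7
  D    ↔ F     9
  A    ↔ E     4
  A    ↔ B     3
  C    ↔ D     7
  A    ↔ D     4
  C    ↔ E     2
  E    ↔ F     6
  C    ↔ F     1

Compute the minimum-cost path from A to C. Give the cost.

6

Checking several routes:
A→D→C: 4 + 7 = 11
A→B→F→C: 3 + 7 + 1 = 11
A→E→C: 4 + 2 = 6
A→E→F→C: 4 + 6 + 1 = 11
A→D→E→C: 4 + 4 + 2 = 10
Best route has total 6.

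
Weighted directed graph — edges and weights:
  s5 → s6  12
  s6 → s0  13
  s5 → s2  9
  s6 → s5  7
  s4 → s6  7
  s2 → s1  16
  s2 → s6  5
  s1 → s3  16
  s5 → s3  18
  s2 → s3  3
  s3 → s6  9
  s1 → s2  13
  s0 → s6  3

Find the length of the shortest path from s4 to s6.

Paths from s4 to s6:
s4 -> s6: 7
Best route has total 7.

7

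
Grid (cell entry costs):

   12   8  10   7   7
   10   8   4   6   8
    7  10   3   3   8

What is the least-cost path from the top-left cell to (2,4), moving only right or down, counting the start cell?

46

Path (0,0)→(0,1)→(1,1)→(1,2)→(2,2)→(2,3)→(2,4): 12 + 8 + 8 + 4 + 3 + 3 + 8 = 46.
(Top row then right column would cost 60.)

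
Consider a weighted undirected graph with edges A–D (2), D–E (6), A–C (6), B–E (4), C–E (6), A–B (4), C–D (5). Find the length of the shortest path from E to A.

8

Candidate routes:
E → C → A: 6 + 6 = 12
E → C → D → A: 6 + 5 + 2 = 13
E → D → A: 6 + 2 = 8
E → B → A: 4 + 4 = 8
E → D → C → A: 6 + 5 + 6 = 17
Best route has total 8.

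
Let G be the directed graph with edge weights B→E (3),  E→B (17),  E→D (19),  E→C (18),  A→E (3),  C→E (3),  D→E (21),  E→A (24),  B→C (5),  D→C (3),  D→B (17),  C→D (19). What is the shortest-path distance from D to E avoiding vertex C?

20

Routes from D to E avoiding C:
D - B - E: 17 + 3 = 20
D - E: 21
Shortest: 20.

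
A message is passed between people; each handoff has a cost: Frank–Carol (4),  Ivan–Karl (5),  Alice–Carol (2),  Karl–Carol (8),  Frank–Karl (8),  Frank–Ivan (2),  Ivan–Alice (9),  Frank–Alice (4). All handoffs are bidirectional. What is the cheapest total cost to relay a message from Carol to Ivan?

6

Checking several routes:
Carol - Frank - Alice - Ivan: 4 + 4 + 9 = 17
Carol - Alice - Frank - Ivan: 2 + 4 + 2 = 8
Carol - Frank - Ivan: 4 + 2 = 6
Carol - Alice - Ivan: 2 + 9 = 11
Carol - Karl - Ivan: 8 + 5 = 13
Shortest: 6.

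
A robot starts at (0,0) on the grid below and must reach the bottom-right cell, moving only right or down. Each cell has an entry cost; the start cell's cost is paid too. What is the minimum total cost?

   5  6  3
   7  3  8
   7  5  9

28

Take (0,0) (0,1) (1,1) (2,1) (2,2) for a total of 5 + 6 + 3 + 5 + 9 = 28.
For comparison, the top-then-right route costs 31.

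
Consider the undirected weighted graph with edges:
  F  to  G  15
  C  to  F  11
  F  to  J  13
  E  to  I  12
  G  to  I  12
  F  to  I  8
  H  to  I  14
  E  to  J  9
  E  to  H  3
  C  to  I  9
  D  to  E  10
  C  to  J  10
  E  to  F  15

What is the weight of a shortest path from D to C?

29

A few of the D→C routes:
D - E - F - C: 10 + 15 + 11 = 36
D - E - I - C: 10 + 12 + 9 = 31
D - E - J - C: 10 + 9 + 10 = 29
D - E - H - I - C: 10 + 3 + 14 + 9 = 36
The minimum is 29.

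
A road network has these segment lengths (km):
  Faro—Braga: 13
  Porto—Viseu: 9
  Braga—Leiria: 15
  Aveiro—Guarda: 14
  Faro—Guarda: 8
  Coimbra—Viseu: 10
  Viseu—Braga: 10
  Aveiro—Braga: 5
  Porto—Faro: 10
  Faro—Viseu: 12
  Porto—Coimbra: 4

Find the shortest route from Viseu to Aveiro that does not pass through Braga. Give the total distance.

Routes from Viseu to Aveiro avoiding Braga:
Viseu → Coimbra → Porto → Faro → Guarda → Aveiro: 10 + 4 + 10 + 8 + 14 = 46
Viseu → Porto → Faro → Guarda → Aveiro: 9 + 10 + 8 + 14 = 41
Viseu → Faro → Guarda → Aveiro: 12 + 8 + 14 = 34
The minimum is 34 km.

34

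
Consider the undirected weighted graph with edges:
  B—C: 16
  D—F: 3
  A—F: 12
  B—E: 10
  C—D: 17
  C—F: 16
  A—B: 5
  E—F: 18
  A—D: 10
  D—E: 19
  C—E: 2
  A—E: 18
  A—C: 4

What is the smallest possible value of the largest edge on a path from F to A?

10

A few of the F→A routes:
F-A: max(12) = 12
F-D-A: max(3, 10) = 10
F-C-B-A: max(16, 16, 5) = 16
F-C-A: max(16, 4) = 16
The minimum achievable maximum is 10.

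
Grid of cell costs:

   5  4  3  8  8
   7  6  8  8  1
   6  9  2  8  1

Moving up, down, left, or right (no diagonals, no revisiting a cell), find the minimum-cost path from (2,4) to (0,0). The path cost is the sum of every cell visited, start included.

30

Cheapest: (2,4)→(1,4)→(0,4)→(0,3)→(0,2)→(0,1)→(0,0)
  1 + 1 + 8 + 8 + 3 + 4 + 5 = 30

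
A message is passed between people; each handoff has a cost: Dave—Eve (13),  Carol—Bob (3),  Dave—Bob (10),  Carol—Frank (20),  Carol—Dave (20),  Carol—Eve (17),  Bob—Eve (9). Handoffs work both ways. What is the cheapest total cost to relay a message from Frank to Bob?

23

Some routes from Frank to Bob:
Frank→Carol→Bob: 20 + 3 = 23
Frank→Carol→Eve→Dave→Bob: 20 + 17 + 13 + 10 = 60
Frank→Carol→Eve→Bob: 20 + 17 + 9 = 46
Frank→Carol→Dave→Bob: 20 + 20 + 10 = 50
The minimum is 23.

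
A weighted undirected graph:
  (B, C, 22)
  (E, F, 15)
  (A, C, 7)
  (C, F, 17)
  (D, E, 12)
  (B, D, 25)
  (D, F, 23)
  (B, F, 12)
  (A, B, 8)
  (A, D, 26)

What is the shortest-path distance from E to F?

Comparing a few candidate routes:
E → D → F: 12 + 23 = 35
E → D → A → C → F: 12 + 26 + 7 + 17 = 62
E → D → B → F: 12 + 25 + 12 = 49
E → D → B → A → C → F: 12 + 25 + 8 + 7 + 17 = 69
E → D → A → B → F: 12 + 26 + 8 + 12 = 58
E → F: 15
The minimum is 15.

15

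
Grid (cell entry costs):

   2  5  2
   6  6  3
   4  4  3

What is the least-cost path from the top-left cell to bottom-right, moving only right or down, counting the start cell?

15

One optimal route is r0c0 → r0c1 → r0c2 → r1c2 → r2c2.
Its cost is 2 + 5 + 2 + 3 + 3 = 15.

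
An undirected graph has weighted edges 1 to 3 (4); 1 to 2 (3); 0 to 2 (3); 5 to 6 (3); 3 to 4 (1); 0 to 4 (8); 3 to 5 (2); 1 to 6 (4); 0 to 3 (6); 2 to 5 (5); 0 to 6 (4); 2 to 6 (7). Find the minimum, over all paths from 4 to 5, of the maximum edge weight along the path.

A few of the 4→5 routes:
4 -> 3 -> 1 -> 2 -> 5: max(1, 4, 3, 5) = 5
4 -> 3 -> 1 -> 2 -> 0 -> 6 -> 5: max(1, 4, 3, 3, 4, 3) = 4
4 -> 3 -> 5: max(1, 2) = 2
4 -> 3 -> 1 -> 6 -> 5: max(1, 4, 4, 3) = 4
Smallest bottleneck: 2.

2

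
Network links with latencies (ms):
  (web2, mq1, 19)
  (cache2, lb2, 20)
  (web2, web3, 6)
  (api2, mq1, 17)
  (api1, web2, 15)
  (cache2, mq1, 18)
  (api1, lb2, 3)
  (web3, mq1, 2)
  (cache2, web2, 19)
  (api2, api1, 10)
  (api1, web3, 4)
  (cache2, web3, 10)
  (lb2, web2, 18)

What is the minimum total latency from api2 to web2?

20

Checking several routes:
api2 → api1 → web3 → mq1 → web2: 10 + 4 + 2 + 19 = 35
api2 → api1 → web3 → web2: 10 + 4 + 6 = 20
api2 → api1 → lb2 → web2: 10 + 3 + 18 = 31
api2 → mq1 → web3 → web2: 17 + 2 + 6 = 25
api2 → api1 → web2: 10 + 15 = 25
The minimum is 20 ms.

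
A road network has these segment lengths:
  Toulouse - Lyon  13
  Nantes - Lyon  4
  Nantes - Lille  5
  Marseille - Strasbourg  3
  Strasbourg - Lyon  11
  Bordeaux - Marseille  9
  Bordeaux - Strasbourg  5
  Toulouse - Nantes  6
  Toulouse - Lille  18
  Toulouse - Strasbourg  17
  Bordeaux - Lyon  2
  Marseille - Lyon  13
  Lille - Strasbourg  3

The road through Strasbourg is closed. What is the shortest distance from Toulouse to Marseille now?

21

A few of the Toulouse→Marseille routes:
Toulouse → Lille → Nantes → Lyon → Bordeaux → Marseille: 18 + 5 + 4 + 2 + 9 = 38
Toulouse → Lyon → Marseille: 13 + 13 = 26
Toulouse → Nantes → Lyon → Marseille: 6 + 4 + 13 = 23
Toulouse → Lyon → Bordeaux → Marseille: 13 + 2 + 9 = 24
Toulouse → Nantes → Lyon → Bordeaux → Marseille: 6 + 4 + 2 + 9 = 21
Best route has total 21.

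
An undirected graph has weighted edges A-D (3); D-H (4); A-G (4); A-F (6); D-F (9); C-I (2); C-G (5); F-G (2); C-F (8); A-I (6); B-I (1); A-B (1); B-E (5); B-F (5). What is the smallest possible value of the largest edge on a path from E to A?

5

Some routes from E to A:
E -> B -> A: max(5, 1) = 5
E -> B -> F -> G -> A: max(5, 5, 2, 4) = 5
E -> B -> I -> C -> G -> A: max(5, 1, 2, 5, 4) = 5
The minimum achievable maximum is 5.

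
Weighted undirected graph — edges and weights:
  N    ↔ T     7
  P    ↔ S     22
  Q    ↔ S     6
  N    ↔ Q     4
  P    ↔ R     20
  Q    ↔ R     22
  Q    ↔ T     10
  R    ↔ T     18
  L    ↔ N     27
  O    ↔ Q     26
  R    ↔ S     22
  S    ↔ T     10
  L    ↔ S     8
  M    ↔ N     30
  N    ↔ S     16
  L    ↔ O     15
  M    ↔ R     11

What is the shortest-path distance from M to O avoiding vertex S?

59

A few of the M→O routes:
M - N - Q - O: 30 + 4 + 26 = 60
M - R - T - Q - O: 11 + 18 + 10 + 26 = 65
M - R - Q - O: 11 + 22 + 26 = 59
Shortest: 59.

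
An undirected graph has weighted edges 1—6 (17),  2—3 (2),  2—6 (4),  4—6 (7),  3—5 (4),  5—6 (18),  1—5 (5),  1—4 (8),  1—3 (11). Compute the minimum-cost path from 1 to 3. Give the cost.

9

Some routes from 1 to 3:
1 - 6 - 2 - 3: 17 + 4 + 2 = 23
1 - 5 - 6 - 2 - 3: 5 + 18 + 4 + 2 = 29
1 - 5 - 3: 5 + 4 = 9
1 - 3: 11
1 - 4 - 6 - 2 - 3: 8 + 7 + 4 + 2 = 21
Best route has total 9.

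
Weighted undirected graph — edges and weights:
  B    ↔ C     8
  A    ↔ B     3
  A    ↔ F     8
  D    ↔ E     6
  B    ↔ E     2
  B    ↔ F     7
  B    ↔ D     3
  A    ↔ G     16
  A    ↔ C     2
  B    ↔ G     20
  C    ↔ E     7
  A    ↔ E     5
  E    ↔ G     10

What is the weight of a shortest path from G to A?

15

Checking several routes:
G → A: 16
G → E → C → A: 10 + 7 + 2 = 19
G → E → B → A: 10 + 2 + 3 = 15
G → E → A: 10 + 5 = 15
G → E → D → B → A: 10 + 6 + 3 + 3 = 22
The minimum is 15.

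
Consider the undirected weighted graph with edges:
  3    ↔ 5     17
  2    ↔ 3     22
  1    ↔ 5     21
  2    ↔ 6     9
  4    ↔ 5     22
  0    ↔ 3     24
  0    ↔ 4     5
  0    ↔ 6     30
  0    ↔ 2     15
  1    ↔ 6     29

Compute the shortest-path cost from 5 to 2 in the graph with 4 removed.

Checking several routes:
5-1-6-2: 21 + 29 + 9 = 59
5-3-2: 17 + 22 = 39
5-3-0-2: 17 + 24 + 15 = 56
The minimum is 39.

39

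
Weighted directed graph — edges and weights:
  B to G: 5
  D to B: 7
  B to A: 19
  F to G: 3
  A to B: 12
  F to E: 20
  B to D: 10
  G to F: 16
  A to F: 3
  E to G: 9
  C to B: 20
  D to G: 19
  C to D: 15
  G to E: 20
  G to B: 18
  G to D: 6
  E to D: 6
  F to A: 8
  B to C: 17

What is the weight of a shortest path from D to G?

Routes from D to G:
D - G: 19
D - B - A - F - G: 7 + 19 + 3 + 3 = 32
D - B - A - F - E - G: 7 + 19 + 3 + 20 + 9 = 58
D - B - G: 7 + 5 = 12
Best route has total 12.

12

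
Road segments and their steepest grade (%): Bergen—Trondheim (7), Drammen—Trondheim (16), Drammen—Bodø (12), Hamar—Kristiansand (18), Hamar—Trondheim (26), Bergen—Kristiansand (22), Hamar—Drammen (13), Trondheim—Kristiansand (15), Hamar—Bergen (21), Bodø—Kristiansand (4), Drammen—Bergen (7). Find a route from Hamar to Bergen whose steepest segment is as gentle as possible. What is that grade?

13

Checking several routes:
Hamar-Drammen-Bodø-Kristiansand-Trondheim-Bergen: max(13, 12, 4, 15, 7) = 15
Hamar-Drammen-Trondheim-Bergen: max(13, 16, 7) = 16
Hamar-Drammen-Bergen: max(13, 7) = 13
Hamar-Kristiansand-Bodø-Drammen-Bergen: max(18, 4, 12, 7) = 18
Hamar-Kristiansand-Bodø-Drammen-Trondheim-Bergen: max(18, 4, 12, 16, 7) = 18
Smallest bottleneck: 13%.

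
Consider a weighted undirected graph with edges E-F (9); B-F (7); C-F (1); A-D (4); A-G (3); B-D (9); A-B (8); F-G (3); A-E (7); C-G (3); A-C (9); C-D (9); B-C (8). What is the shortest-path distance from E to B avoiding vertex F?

Comparing a few candidate routes:
E → A → G → C → D → B: 7 + 3 + 3 + 9 + 9 = 31
E → A → D → C → B: 7 + 4 + 9 + 8 = 28
E → A → C → B: 7 + 9 + 8 = 24
E → A → G → C → B: 7 + 3 + 3 + 8 = 21
E → A → D → B: 7 + 4 + 9 = 20
E → A → B: 7 + 8 = 15
Shortest: 15.

15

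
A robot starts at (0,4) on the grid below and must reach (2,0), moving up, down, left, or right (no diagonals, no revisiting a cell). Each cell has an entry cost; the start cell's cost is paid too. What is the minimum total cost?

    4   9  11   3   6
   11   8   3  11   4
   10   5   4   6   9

Cheapest: (0,4) (0,3) (0,2) (1,2) (2,2) (2,1) (2,0)
  6 + 3 + 11 + 3 + 4 + 5 + 10 = 42

42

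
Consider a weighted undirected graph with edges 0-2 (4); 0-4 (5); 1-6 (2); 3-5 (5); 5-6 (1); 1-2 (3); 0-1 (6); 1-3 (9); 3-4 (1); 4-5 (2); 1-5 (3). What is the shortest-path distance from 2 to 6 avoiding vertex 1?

Candidate routes:
2 -> 0 -> 4 -> 5 -> 6: 4 + 5 + 2 + 1 = 12
2 -> 0 -> 4 -> 3 -> 5 -> 6: 4 + 5 + 1 + 5 + 1 = 16
Shortest: 12.

12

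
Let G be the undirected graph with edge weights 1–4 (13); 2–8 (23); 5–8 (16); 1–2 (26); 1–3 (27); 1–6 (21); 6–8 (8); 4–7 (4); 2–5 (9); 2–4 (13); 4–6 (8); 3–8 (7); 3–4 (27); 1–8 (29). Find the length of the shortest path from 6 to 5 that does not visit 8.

A few of the 6→5 routes:
6 → 1 → 4 → 2 → 5: 21 + 13 + 13 + 9 = 56
6 → 4 → 2 → 5: 8 + 13 + 9 = 30
6 → 1 → 2 → 5: 21 + 26 + 9 = 56
Best route has total 30.

30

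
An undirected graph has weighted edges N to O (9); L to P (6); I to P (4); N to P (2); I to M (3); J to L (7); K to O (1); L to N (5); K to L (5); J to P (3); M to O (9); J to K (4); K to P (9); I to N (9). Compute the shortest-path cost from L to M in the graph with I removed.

15

A few of the L→M routes:
L→K→O→M: 5 + 1 + 9 = 15
L→J→K→O→M: 7 + 4 + 1 + 9 = 21
L→N→O→M: 5 + 9 + 9 = 23
L→P→J→K→O→M: 6 + 3 + 4 + 1 + 9 = 23
Shortest: 15.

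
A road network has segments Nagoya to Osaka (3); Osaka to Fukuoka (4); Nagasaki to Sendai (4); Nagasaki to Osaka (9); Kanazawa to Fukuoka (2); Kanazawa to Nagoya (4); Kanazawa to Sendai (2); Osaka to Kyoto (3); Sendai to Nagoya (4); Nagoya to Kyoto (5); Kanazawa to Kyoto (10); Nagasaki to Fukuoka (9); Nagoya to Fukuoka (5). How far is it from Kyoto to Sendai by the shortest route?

9

A few of the Kyoto→Sendai routes:
Kyoto-Osaka-Nagoya-Kanazawa-Sendai: 3 + 3 + 4 + 2 = 12
Kyoto-Nagoya-Sendai: 5 + 4 = 9
Kyoto-Osaka-Nagoya-Sendai: 3 + 3 + 4 = 10
Kyoto-Osaka-Fukuoka-Kanazawa-Sendai: 3 + 4 + 2 + 2 = 11
Kyoto-Nagoya-Kanazawa-Sendai: 5 + 4 + 2 = 11
Kyoto-Kanazawa-Sendai: 10 + 2 = 12
The minimum is 9.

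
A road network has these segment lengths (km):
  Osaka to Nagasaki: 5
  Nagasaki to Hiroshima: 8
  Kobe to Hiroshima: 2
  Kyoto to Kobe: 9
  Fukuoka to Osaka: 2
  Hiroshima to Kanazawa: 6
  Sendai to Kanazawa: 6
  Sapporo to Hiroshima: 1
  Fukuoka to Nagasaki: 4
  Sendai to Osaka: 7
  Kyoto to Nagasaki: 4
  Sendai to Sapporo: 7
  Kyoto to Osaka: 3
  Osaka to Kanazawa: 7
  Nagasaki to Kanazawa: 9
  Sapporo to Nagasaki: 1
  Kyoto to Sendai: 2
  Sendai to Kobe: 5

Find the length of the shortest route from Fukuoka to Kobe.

8

A few of the Fukuoka→Kobe routes:
Fukuoka-Nagasaki-Sapporo-Hiroshima-Kobe: 4 + 1 + 1 + 2 = 8
Fukuoka-Osaka-Kyoto-Sendai-Kobe: 2 + 3 + 2 + 5 = 12
Fukuoka-Osaka-Kyoto-Nagasaki-Sapporo-Hiroshima-Kobe: 2 + 3 + 4 + 1 + 1 + 2 = 13
Fukuoka-Nagasaki-Hiroshima-Kobe: 4 + 8 + 2 = 14
Fukuoka-Osaka-Nagasaki-Sapporo-Hiroshima-Kobe: 2 + 5 + 1 + 1 + 2 = 11
The minimum is 8 km.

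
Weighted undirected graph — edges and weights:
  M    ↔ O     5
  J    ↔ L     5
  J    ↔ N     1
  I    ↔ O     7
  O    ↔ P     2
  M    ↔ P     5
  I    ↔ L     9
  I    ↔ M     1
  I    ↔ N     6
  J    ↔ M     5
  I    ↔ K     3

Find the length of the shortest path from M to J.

Checking several routes:
M→J: 5
M→I→L→J: 1 + 9 + 5 = 15
M→O→I→N→J: 5 + 7 + 6 + 1 = 19
M→P→O→I→N→J: 5 + 2 + 7 + 6 + 1 = 21
M→I→N→J: 1 + 6 + 1 = 8
Best route has total 5.

5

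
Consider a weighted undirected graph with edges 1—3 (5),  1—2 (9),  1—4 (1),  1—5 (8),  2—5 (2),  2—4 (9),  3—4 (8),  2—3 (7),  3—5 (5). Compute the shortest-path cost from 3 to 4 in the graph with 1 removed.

Paths from 3 to 4 avoiding 1:
3-5-2-4: 5 + 2 + 9 = 16
3-4: 8
3-2-4: 7 + 9 = 16
The minimum is 8.

8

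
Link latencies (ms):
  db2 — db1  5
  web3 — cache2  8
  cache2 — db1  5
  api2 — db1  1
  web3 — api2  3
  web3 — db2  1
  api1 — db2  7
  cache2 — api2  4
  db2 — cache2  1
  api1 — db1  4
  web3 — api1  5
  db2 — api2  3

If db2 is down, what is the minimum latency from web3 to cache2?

Paths from web3 to cache2 avoiding db2:
web3 → api2 → db1 → cache2: 3 + 1 + 5 = 9
web3 → api2 → cache2: 3 + 4 = 7
web3 → cache2: 8
web3 → api1 → db1 → cache2: 5 + 4 + 5 = 14
web3 → api1 → db1 → api2 → cache2: 5 + 4 + 1 + 4 = 14
The minimum is 7 ms.

7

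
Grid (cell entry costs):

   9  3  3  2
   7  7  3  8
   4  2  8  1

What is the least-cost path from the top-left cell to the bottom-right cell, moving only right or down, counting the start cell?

Path (0,0) (0,1) (0,2) (0,3) (1,3) (2,3): 9 + 3 + 3 + 2 + 8 + 1 = 26.

26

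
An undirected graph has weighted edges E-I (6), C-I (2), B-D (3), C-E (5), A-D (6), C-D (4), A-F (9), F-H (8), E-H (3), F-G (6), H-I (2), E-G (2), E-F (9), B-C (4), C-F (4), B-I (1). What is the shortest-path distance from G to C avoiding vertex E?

10

Checking several routes:
G - F - H - I - C: 6 + 8 + 2 + 2 = 18
G - F - H - I - B - D - C: 6 + 8 + 2 + 1 + 3 + 4 = 24
G - F - C: 6 + 4 = 10
G - F - H - I - B - C: 6 + 8 + 2 + 1 + 4 = 21
G - F - A - D - C: 6 + 9 + 6 + 4 = 25
Best route has total 10.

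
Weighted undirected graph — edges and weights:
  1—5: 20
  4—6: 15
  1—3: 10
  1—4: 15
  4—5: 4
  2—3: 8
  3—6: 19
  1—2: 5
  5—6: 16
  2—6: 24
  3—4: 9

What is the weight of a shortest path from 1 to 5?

Some routes from 1 to 5:
1 → 2 → 3 → 4 → 5: 5 + 8 + 9 + 4 = 26
1 → 3 → 4 → 5: 10 + 9 + 4 = 23
1 → 5: 20
1 → 4 → 5: 15 + 4 = 19
The minimum is 19.

19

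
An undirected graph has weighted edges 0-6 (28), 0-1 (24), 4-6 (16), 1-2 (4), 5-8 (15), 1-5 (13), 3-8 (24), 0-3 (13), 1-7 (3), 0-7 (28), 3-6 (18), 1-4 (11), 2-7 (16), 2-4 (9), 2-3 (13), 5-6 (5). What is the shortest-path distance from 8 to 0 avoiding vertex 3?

48

Some routes from 8 to 0 avoiding 3:
8-5-1-2-7-0: 15 + 13 + 4 + 16 + 28 = 76
8-5-6-0: 15 + 5 + 28 = 48
8-5-1-7-0: 15 + 13 + 3 + 28 = 59
8-5-6-4-2-1-0: 15 + 5 + 16 + 9 + 4 + 24 = 73
8-5-1-0: 15 + 13 + 24 = 52
8-5-6-4-1-0: 15 + 5 + 16 + 11 + 24 = 71
Shortest: 48.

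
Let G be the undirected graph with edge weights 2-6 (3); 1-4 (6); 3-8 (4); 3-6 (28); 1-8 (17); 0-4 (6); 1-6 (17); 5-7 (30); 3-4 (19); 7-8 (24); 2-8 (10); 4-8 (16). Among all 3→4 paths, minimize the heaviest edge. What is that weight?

16

Some routes from 3 to 4:
3 → 8 → 4: max(4, 16) = 16
3 → 8 → 2 → 6 → 1 → 4: max(4, 10, 3, 17, 6) = 17
3 → 8 → 1 → 4: max(4, 17, 6) = 17
The minimum achievable maximum is 16.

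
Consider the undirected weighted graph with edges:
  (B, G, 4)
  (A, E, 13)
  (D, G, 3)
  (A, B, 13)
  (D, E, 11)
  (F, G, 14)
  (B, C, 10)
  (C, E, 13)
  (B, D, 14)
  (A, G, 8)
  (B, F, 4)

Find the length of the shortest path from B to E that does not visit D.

23

Routes from B to E avoiding D:
B-C-E: 10 + 13 = 23
B-A-E: 13 + 13 = 26
B-F-G-A-E: 4 + 14 + 8 + 13 = 39
B-G-A-E: 4 + 8 + 13 = 25
Shortest: 23.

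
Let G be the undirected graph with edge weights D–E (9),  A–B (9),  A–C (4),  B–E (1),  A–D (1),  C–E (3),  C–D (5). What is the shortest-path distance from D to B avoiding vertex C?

Routes from D to B avoiding C:
D→A→B: 1 + 9 = 10
D→E→B: 9 + 1 = 10
Shortest: 10.

10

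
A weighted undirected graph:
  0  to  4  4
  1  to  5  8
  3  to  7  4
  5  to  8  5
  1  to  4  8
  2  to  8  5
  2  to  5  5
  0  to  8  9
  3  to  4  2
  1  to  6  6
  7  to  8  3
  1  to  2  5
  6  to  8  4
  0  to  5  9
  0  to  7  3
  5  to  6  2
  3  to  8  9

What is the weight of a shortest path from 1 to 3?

10

A few of the 1→3 routes:
1 -> 6 -> 8 -> 7 -> 3: 6 + 4 + 3 + 4 = 17
1 -> 2 -> 8 -> 7 -> 3: 5 + 5 + 3 + 4 = 17
1 -> 4 -> 3: 8 + 2 = 10
1 -> 2 -> 8 -> 3: 5 + 5 + 9 = 19
Best route has total 10.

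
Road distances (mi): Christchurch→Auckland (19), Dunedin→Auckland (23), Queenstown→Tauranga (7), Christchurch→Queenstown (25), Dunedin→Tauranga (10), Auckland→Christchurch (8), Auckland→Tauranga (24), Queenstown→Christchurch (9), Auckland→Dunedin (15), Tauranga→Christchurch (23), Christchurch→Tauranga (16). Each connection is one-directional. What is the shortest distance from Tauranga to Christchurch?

Paths from Tauranga to Christchurch:
Tauranga -> Christchurch: 23
Shortest: 23 mi.

23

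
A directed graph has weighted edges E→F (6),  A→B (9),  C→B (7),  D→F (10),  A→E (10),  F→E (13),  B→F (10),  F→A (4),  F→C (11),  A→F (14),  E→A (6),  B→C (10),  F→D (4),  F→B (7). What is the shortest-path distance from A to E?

Routes from A to E:
A-F-E: 14 + 13 = 27
A-B-F-E: 9 + 10 + 13 = 32
A-E: 10
Best route has total 10.

10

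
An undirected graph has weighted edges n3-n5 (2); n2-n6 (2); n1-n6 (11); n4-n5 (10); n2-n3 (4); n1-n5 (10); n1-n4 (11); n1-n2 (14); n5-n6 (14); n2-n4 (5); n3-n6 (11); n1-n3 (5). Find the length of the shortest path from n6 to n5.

Checking several routes:
n6 -> n5: 14
n6 -> n2 -> n3 -> n5: 2 + 4 + 2 = 8
n6 -> n3 -> n5: 11 + 2 = 13
Best route has total 8.

8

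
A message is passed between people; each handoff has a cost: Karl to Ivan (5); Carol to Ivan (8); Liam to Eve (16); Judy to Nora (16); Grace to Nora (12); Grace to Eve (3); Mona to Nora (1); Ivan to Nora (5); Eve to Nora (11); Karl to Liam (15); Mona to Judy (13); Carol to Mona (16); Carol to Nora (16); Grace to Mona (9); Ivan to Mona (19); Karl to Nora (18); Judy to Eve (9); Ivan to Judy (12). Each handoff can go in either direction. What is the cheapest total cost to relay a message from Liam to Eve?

A few of the Liam→Eve routes:
Liam-Karl-Ivan-Nora-Mona-Grace-Eve: 15 + 5 + 5 + 1 + 9 + 3 = 38
Liam-Karl-Ivan-Nora-Eve: 15 + 5 + 5 + 11 = 36
Liam-Eve: 16
Shortest: 16.

16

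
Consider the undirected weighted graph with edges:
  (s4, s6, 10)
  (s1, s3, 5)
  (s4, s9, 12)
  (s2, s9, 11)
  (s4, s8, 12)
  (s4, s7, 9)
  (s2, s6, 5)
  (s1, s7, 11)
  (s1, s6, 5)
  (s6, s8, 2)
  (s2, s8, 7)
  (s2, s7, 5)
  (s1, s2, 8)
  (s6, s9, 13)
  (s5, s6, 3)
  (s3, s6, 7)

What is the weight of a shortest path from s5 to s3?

10

A few of the s5→s3 routes:
s5-s6-s8-s2-s1-s3: 3 + 2 + 7 + 8 + 5 = 25
s5-s6-s1-s3: 3 + 5 + 5 = 13
s5-s6-s2-s7-s1-s3: 3 + 5 + 5 + 11 + 5 = 29
s5-s6-s2-s1-s3: 3 + 5 + 8 + 5 = 21
s5-s6-s8-s2-s7-s1-s3: 3 + 2 + 7 + 5 + 11 + 5 = 33
s5-s6-s3: 3 + 7 = 10
Shortest: 10.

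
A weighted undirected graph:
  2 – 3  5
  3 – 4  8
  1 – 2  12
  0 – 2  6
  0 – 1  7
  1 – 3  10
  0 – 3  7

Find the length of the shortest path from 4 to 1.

Candidate routes:
4-3-2-0-1: 8 + 5 + 6 + 7 = 26
4-3-2-1: 8 + 5 + 12 = 25
4-3-0-1: 8 + 7 + 7 = 22
4-3-0-2-1: 8 + 7 + 6 + 12 = 33
4-3-1: 8 + 10 = 18
Shortest: 18.

18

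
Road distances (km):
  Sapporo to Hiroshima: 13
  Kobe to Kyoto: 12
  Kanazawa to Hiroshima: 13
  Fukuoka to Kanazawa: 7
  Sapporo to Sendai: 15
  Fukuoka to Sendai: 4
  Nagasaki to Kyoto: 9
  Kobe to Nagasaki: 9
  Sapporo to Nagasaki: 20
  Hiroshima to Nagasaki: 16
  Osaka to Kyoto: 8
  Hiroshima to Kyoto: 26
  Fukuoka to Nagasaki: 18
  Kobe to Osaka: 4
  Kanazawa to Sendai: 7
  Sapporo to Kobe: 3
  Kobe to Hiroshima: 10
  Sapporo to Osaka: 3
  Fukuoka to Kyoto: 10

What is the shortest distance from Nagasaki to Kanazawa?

25

Checking several routes:
Nagasaki-Kyoto-Fukuoka-Kanazawa: 9 + 10 + 7 = 26
Nagasaki-Fukuoka-Sendai-Kanazawa: 18 + 4 + 7 = 29
Nagasaki-Kyoto-Fukuoka-Sendai-Kanazawa: 9 + 10 + 4 + 7 = 30
Nagasaki-Hiroshima-Kanazawa: 16 + 13 = 29
Nagasaki-Fukuoka-Kanazawa: 18 + 7 = 25
The minimum is 25 km.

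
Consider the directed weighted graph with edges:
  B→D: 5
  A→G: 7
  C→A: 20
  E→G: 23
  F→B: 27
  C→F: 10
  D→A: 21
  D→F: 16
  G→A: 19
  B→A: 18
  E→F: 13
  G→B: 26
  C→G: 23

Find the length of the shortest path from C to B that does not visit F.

Routes from C to B avoiding F:
C → G → B: 23 + 26 = 49
C → A → G → B: 20 + 7 + 26 = 53
Best route has total 49.

49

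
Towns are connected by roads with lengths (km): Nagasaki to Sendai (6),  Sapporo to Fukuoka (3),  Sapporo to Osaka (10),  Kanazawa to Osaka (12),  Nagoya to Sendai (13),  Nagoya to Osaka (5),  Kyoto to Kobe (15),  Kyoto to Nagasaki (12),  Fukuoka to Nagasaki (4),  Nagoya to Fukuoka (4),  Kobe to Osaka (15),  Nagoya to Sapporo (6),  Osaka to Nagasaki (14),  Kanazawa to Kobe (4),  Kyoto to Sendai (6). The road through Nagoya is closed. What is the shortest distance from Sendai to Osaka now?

20

Checking several routes:
Sendai → Nagasaki → Osaka: 6 + 14 = 20
Sendai → Kyoto → Nagasaki → Osaka: 6 + 12 + 14 = 32
Sendai → Nagasaki → Fukuoka → Sapporo → Osaka: 6 + 4 + 3 + 10 = 23
Shortest: 20 km.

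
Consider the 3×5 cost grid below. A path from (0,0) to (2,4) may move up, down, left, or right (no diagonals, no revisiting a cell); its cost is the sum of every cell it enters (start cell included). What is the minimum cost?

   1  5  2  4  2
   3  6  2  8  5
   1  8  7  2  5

Cheapest: [0,0]→[0,1]→[0,2]→[0,3]→[0,4]→[1,4]→[2,4]
  1 + 5 + 2 + 4 + 2 + 5 + 5 = 24

24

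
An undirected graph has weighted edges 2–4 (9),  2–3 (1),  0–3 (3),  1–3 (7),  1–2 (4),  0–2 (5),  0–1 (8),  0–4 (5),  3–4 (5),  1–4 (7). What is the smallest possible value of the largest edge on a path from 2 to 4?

Checking several routes:
2-0-4: max(5, 5) = 5
2-3-0-4: max(1, 3, 5) = 5
2-3-4: max(1, 5) = 5
2-0-3-1-4: max(5, 3, 7, 7) = 7
2-0-3-4: max(5, 3, 5) = 5
2-3-1-4: max(1, 7, 7) = 7
Best route has worst link 5.

5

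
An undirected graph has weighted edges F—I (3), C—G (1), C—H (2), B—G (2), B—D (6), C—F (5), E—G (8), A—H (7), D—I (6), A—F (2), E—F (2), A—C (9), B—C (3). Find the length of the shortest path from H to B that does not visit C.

21

Routes from H to B avoiding C:
H - A - F - I - D - B: 7 + 2 + 3 + 6 + 6 = 24
H - A - F - E - G - B: 7 + 2 + 2 + 8 + 2 = 21
Best route has total 21.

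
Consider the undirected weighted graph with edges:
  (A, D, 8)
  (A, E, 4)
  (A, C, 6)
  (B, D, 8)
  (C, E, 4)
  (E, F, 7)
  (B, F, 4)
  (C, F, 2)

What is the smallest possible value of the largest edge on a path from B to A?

4

Comparing a few candidate routes:
B -> F -> C -> E -> A: max(4, 2, 4, 4) = 4
B -> F -> C -> A: max(4, 2, 6) = 6
B -> F -> E -> C -> A: max(4, 7, 4, 6) = 7
Smallest bottleneck: 4.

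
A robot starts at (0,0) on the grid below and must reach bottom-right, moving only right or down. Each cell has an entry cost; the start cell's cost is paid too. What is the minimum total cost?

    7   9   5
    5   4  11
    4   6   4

Path r0c0 → r1c0 → r1c1 → r2c1 → r2c2: 7 + 5 + 4 + 6 + 4 = 26.
(Top row then right column would cost 36.)

26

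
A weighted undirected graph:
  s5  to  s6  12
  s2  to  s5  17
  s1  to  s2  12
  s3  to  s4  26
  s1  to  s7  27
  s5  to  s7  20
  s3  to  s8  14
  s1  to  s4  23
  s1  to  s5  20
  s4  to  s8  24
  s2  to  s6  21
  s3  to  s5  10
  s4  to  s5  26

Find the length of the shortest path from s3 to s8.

A few of the s3→s8 routes:
s3 -> s5 -> s1 -> s4 -> s8: 10 + 20 + 23 + 24 = 77
s3 -> s8: 14
s3 -> s5 -> s4 -> s8: 10 + 26 + 24 = 60
s3 -> s4 -> s8: 26 + 24 = 50
Best route has total 14.

14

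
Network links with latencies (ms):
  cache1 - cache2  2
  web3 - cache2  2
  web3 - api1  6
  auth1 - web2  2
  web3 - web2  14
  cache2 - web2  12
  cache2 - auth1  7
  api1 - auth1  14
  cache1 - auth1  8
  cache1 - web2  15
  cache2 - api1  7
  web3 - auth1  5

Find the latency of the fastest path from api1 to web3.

Some routes from api1 to web3:
api1 -> web3: 6
api1 -> cache2 -> web3: 7 + 2 = 9
api1 -> cache2 -> cache1 -> auth1 -> web3: 7 + 2 + 8 + 5 = 22
api1 -> cache2 -> auth1 -> web3: 7 + 7 + 5 = 19
api1 -> auth1 -> web3: 14 + 5 = 19
The minimum is 6 ms.

6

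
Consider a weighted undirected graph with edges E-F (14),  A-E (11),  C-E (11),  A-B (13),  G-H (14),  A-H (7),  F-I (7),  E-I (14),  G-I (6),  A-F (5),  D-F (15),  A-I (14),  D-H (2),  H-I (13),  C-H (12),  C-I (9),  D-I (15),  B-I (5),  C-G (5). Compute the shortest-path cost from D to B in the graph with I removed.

22

Checking several routes:
D→F→E→A→B: 15 + 14 + 11 + 13 = 53
D→H→C→E→A→B: 2 + 12 + 11 + 11 + 13 = 49
D→F→A→B: 15 + 5 + 13 = 33
D→H→A→B: 2 + 7 + 13 = 22
D→H→C→E→F→A→B: 2 + 12 + 11 + 14 + 5 + 13 = 57
D→H→G→C→E→A→B: 2 + 14 + 5 + 11 + 11 + 13 = 56
Best route has total 22.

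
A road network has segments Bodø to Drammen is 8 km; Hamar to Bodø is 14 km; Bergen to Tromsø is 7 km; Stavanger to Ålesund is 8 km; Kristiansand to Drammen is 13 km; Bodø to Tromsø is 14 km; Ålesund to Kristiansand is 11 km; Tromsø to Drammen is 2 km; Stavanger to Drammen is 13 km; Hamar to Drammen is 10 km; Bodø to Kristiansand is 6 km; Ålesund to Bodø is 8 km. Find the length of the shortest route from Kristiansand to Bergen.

Checking several routes:
Kristiansand -> Drammen -> Tromsø -> Bergen: 13 + 2 + 7 = 22
Kristiansand -> Bodø -> Tromsø -> Bergen: 6 + 14 + 7 = 27
Kristiansand -> Bodø -> Drammen -> Tromsø -> Bergen: 6 + 8 + 2 + 7 = 23
Best route has total 22 km.

22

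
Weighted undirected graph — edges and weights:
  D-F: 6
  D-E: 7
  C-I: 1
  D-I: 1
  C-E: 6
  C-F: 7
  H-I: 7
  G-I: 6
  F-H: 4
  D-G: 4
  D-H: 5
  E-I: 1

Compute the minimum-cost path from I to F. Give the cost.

7

Some routes from I to F:
I→H→F: 7 + 4 = 11
I→D→F: 1 + 6 = 7
I→C→F: 1 + 7 = 8
I→E→C→F: 1 + 6 + 7 = 14
I→D→H→F: 1 + 5 + 4 = 10
The minimum is 7.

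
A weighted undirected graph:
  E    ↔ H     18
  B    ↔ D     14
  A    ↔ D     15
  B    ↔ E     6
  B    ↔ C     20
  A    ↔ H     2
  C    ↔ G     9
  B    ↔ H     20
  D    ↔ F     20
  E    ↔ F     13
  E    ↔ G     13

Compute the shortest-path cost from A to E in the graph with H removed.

Routes from A to E avoiding H:
A → D → F → E: 15 + 20 + 13 = 48
A → D → B → C → G → E: 15 + 14 + 20 + 9 + 13 = 71
A → D → B → E: 15 + 14 + 6 = 35
Best route has total 35.

35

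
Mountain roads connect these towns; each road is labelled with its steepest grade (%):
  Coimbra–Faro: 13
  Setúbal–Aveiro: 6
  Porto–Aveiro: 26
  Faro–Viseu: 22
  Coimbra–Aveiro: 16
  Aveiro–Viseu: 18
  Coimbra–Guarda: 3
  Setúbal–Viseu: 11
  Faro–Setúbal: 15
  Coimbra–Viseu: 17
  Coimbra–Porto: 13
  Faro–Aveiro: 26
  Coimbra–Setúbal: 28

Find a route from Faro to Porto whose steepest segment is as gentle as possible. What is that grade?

A few of the Faro→Porto routes:
Faro -> Setúbal -> Viseu -> Coimbra -> Porto: max(15, 11, 17, 13) = 17
Faro -> Coimbra -> Porto: max(13, 13) = 13
Faro -> Setúbal -> Aveiro -> Viseu -> Coimbra -> Porto: max(15, 6, 18, 17, 13) = 18
Faro -> Setúbal -> Aveiro -> Coimbra -> Porto: max(15, 6, 16, 13) = 16
Best route has worst link 13%.

13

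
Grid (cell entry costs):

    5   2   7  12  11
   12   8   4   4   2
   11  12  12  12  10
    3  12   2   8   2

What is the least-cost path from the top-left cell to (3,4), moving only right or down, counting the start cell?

One optimal route is (0,0)→(0,1)→(0,2)→(1,2)→(1,3)→(1,4)→(2,4)→(3,4).
Its cost is 5 + 2 + 7 + 4 + 4 + 2 + 10 + 2 = 36.
For comparison, the top-then-right route costs 51.

36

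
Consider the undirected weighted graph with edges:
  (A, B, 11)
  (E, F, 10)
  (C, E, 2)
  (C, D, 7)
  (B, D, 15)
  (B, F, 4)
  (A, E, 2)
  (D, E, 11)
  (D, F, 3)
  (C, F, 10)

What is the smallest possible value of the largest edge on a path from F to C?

7

Some routes from F to C:
F-C: max(10) = 10
F-B-A-E-C: max(4, 11, 2, 2) = 11
F-B-A-E-D-C: max(4, 11, 2, 11, 7) = 11
F-D-C: max(3, 7) = 7
F-E-C: max(10, 2) = 10
The minimum achievable maximum is 7.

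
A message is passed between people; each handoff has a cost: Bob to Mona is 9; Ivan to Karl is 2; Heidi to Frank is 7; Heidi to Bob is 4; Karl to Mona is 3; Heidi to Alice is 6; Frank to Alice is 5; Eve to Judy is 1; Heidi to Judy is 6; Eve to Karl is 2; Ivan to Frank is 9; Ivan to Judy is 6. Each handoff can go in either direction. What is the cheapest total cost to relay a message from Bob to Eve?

11

Comparing a few candidate routes:
Bob → Heidi → Judy → Eve: 4 + 6 + 1 = 11
Bob → Mona → Karl → Eve: 9 + 3 + 2 = 14
Bob → Heidi → Judy → Ivan → Karl → Eve: 4 + 6 + 6 + 2 + 2 = 20
The minimum is 11.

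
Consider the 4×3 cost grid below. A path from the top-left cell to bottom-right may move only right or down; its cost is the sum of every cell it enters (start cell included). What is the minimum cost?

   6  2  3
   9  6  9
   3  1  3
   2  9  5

Best path: r0c0 → r0c1 → r1c1 → r2c1 → r2c2 → r3c2
Cost: 6 + 2 + 6 + 1 + 3 + 5 = 23

23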